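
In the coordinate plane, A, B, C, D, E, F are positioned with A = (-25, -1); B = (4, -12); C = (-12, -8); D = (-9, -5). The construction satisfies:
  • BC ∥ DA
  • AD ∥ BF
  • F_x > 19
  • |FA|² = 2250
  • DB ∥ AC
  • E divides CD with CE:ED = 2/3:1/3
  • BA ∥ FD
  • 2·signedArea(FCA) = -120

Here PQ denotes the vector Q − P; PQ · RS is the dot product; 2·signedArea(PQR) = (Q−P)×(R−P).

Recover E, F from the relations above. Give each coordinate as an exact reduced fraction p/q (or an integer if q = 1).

1. E_x = -10  [E divides CD with CE:ED = 2/3:1/3]
2. E_y = -6  [E divides CD with CE:ED = 2/3:1/3]
   → E = (-10, -6)
3. F_x = 20  [BA ∥ FD ∩ AD ∥ BF]
4. F_y = -16  [BA ∥ FD ∩ AD ∥ BF]
   → F = (20, -16)

E = (-10, -6)
F = (20, -16)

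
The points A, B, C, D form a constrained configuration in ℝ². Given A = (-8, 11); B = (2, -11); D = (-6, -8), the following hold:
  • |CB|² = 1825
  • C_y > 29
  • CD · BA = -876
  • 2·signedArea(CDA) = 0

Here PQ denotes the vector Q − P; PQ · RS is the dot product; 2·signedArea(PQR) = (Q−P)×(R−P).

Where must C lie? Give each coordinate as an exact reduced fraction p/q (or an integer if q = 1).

1. C_x = -10  [2·signedArea(CDA) = 0 ∩ CD · BA = -876]
2. C_y = 30  [2·signedArea(CDA) = 0 ∩ CD · BA = -876]
   → C = (-10, 30)

C = (-10, 30)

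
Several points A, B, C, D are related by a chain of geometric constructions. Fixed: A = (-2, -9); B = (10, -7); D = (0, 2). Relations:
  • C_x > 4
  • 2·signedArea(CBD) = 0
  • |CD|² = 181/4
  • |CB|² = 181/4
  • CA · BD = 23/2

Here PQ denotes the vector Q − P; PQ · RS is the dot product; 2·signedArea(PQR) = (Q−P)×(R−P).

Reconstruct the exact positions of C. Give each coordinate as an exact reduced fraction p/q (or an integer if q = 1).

C = (5, -5/2)

1. C_x = 5  [2·signedArea(CBD) = 0 ∩ CA · BD = 23/2]
2. C_y = -5/2  [2·signedArea(CBD) = 0 ∩ CA · BD = 23/2]
   → C = (5, -5/2)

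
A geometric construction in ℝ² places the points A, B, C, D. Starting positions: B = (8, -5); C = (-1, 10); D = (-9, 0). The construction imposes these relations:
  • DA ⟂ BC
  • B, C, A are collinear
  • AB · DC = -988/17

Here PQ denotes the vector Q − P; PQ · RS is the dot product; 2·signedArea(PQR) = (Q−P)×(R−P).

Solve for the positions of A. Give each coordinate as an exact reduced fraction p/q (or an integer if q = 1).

1. A_x = 22/17  [B, C, A are collinear ∩ DA ⟂ BC]
2. A_y = 105/17  [B, C, A are collinear ∩ DA ⟂ BC]
   → A = (22/17, 105/17)

A = (22/17, 105/17)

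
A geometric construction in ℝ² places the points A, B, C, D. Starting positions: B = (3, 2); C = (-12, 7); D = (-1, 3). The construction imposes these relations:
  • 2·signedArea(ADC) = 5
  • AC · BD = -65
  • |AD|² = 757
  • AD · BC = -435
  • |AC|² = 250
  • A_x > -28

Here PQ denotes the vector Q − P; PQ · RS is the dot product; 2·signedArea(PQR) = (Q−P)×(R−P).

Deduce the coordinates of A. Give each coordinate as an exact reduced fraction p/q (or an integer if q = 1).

1. A_x = -27  [AD · BC = -435 ∩ AC · BD = -65]
2. A_y = 12  [AD · BC = -435 ∩ AC · BD = -65]
   → A = (-27, 12)

A = (-27, 12)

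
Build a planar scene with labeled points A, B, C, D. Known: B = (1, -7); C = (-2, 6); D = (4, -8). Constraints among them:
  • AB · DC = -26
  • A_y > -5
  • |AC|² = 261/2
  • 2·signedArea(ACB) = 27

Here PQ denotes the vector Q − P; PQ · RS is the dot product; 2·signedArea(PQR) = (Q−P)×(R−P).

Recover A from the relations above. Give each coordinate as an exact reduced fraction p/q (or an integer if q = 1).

1. A_x = 5/2  [2·signedArea(ACB) = 27 ∩ AB · DC = -26]
2. A_y = -9/2  [2·signedArea(ACB) = 27 ∩ AB · DC = -26]
   → A = (5/2, -9/2)

A = (5/2, -9/2)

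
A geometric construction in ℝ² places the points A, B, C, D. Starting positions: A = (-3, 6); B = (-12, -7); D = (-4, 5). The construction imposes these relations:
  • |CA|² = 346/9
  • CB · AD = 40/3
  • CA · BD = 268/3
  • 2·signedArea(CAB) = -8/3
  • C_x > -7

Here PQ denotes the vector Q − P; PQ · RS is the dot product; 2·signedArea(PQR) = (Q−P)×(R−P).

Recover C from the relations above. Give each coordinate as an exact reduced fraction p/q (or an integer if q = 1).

C = (-20/3, 1)

1. C_x = -20/3  [2·signedArea(CAB) = -8/3 ∩ CB · AD = 40/3]
2. C_y = 1  [2·signedArea(CAB) = -8/3 ∩ CB · AD = 40/3]
   → C = (-20/3, 1)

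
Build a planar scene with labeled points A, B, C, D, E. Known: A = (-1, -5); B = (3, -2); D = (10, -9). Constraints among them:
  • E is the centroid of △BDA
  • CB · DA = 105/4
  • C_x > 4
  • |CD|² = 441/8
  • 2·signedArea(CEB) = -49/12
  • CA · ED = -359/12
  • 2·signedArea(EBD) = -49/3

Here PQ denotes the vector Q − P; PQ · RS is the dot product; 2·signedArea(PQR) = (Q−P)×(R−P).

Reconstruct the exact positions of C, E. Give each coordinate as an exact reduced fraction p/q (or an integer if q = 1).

1. C_x = 19/4  [line 11·x + -4·y + -269/4 = 0 ∩ |CD|² = 441/8]
2. C_y = -15/4  [line 11·x + -4·y + -269/4 = 0 ∩ |CD|² = 441/8]
   → C = (19/4, -15/4)
3. E_x = 4  [E is the centroid of △BDA]
4. E_y = -16/3  [E is the centroid of △BDA]
   → E = (4, -16/3)

C = (19/4, -15/4)
E = (4, -16/3)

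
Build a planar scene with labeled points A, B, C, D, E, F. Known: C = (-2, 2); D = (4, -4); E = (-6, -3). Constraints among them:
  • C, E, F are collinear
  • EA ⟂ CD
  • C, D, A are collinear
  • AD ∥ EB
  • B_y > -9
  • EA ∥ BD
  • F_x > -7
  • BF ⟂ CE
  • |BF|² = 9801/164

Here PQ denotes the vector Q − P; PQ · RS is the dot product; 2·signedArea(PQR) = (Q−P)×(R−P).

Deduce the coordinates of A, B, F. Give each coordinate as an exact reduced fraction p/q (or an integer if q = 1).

1. A_x = -3/2  [C, D, A are collinear ∩ EA ⟂ CD]
2. A_y = 3/2  [C, D, A are collinear ∩ EA ⟂ CD]
   → A = (-3/2, 3/2)
3. B_x = -1/2  [EA ∥ BD ∩ AD ∥ EB]
4. B_y = -17/2  [EA ∥ BD ∩ AD ∥ EB]
   → B = (-1/2, -17/2)
5. F_x = -268/41  [C, E, F are collinear ∩ BF ⟂ CE]
6. F_y = -301/82  [C, E, F are collinear ∩ BF ⟂ CE]
   → F = (-268/41, -301/82)

A = (-3/2, 3/2)
B = (-1/2, -17/2)
F = (-268/41, -301/82)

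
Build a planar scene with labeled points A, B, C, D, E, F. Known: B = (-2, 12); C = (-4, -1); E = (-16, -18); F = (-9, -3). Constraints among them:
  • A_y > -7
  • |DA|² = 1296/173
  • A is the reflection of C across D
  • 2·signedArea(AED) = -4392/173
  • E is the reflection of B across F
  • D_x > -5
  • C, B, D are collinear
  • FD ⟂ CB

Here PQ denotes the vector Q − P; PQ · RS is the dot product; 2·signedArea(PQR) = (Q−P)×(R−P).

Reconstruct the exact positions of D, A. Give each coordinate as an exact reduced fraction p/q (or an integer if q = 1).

1. D_x = -764/173  [C, B, D are collinear ∩ FD ⟂ CB]
2. D_y = -641/173  [C, B, D are collinear ∩ FD ⟂ CB]
   → D = (-764/173, -641/173)
3. A_x = -836/173  [A is the reflection of C across D]
4. A_y = -1109/173  [A is the reflection of C across D]
   → A = (-836/173, -1109/173)

A = (-836/173, -1109/173)
D = (-764/173, -641/173)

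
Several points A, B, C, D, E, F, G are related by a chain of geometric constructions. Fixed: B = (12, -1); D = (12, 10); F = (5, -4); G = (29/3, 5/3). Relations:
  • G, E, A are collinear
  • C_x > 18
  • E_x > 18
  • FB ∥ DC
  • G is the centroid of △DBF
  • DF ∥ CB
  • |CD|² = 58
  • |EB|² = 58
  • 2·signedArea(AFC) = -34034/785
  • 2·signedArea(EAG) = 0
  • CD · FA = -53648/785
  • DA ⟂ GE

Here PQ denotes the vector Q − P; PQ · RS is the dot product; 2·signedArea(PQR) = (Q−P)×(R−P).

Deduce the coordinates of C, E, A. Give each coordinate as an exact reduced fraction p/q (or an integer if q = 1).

A = (9651/785, 1382/785)
C = (19, 13)
E = (19, 2)

1. C_x = 19  [DF ∥ CB ∩ FB ∥ DC]
2. C_y = 13  [DF ∥ CB ∩ FB ∥ DC]
   → C = (19, 13)
3. A_x = 9651/785  [CD · FA = -53648/785 ∩ 2·signedArea(AFC) = -34034/785]
4. A_y = 1382/785  [CD · FA = -53648/785 ∩ 2·signedArea(AFC) = -34034/785]
   → A = (9651/785, 1382/785)
5. E_x = 19  [line 221/2355·x + -6188/2355·y + 8177/2355 = 0 ∩ |EB|² = 58]
6. E_y = 2  [line 221/2355·x + -6188/2355·y + 8177/2355 = 0 ∩ |EB|² = 58]
   → E = (19, 2)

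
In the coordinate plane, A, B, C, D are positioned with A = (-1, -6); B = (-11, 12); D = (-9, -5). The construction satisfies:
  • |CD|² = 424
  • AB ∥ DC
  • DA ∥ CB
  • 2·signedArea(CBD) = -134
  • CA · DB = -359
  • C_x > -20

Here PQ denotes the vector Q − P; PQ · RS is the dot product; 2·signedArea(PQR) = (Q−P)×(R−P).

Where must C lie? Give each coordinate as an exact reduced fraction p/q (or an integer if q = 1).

1. C_x = -19  [DA ∥ CB ∩ AB ∥ DC]
2. C_y = 13  [DA ∥ CB ∩ AB ∥ DC]
   → C = (-19, 13)

C = (-19, 13)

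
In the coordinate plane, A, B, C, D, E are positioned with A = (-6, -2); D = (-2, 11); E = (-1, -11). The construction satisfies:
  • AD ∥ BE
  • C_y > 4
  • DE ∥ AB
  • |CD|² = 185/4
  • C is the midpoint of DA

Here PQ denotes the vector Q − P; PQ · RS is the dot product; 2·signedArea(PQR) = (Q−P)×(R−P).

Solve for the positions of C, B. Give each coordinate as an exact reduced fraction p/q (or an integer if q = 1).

1. C_x = -4  [C is the midpoint of DA]
2. C_y = 9/2  [C is the midpoint of DA]
   → C = (-4, 9/2)
3. B_x = -5  [AD ∥ BE ∩ DE ∥ AB]
4. B_y = -24  [AD ∥ BE ∩ DE ∥ AB]
   → B = (-5, -24)

B = (-5, -24)
C = (-4, 9/2)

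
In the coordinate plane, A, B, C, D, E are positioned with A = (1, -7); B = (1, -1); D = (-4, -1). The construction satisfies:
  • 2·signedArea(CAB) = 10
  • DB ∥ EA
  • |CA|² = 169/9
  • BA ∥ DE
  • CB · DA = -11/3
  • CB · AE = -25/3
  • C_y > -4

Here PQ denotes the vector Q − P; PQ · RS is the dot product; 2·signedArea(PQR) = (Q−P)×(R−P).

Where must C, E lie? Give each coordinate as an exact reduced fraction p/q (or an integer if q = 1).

C = (-2/3, -3)
E = (-4, -7)

1. C_x = -2/3  [2·signedArea(CAB) = 10 ∩ CB · DA = -11/3]
2. C_y = -3  [2·signedArea(CAB) = 10 ∩ CB · DA = -11/3]
   → C = (-2/3, -3)
3. E_x = -4  [DB ∥ EA ∩ BA ∥ DE]
4. E_y = -7  [DB ∥ EA ∩ BA ∥ DE]
   → E = (-4, -7)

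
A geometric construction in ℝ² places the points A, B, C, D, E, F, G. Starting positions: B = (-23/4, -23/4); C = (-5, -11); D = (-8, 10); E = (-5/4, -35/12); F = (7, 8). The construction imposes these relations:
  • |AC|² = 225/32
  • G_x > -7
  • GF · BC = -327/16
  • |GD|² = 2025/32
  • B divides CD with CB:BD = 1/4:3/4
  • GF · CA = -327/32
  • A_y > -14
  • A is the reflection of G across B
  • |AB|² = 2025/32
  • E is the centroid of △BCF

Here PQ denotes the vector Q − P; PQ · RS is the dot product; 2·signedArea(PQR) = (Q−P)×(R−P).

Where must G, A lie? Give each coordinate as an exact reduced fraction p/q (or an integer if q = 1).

1. G_x = -55/8  [line -3/4·x + 21/4·y + -261/16 = 0 ∩ |GD|² = 2025/32]
2. G_y = 17/8  [line -3/4·x + 21/4·y + -261/16 = 0 ∩ |GD|² = 2025/32]
   → G = (-55/8, 17/8)
3. A_x = -37/8  [GF · CA = -327/32 ∩ A is the reflection of G across B]
4. A_y = -109/8  [GF · CA = -327/32 ∩ A is the reflection of G across B]
   → A = (-37/8, -109/8)

A = (-37/8, -109/8)
G = (-55/8, 17/8)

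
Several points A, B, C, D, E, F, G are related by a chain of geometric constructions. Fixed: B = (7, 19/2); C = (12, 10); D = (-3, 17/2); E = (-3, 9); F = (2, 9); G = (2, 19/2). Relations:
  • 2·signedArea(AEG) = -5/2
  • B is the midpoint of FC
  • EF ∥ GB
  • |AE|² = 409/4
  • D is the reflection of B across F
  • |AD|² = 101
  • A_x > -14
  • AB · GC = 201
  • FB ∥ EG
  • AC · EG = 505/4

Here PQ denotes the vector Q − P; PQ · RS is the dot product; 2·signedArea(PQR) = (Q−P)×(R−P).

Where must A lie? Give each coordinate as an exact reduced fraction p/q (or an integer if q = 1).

1. A_x = -13  [AC · EG = 505/4 ∩ 2·signedArea(AEG) = -5/2]
2. A_y = 15/2  [AC · EG = 505/4 ∩ 2·signedArea(AEG) = -5/2]
   → A = (-13, 15/2)

A = (-13, 15/2)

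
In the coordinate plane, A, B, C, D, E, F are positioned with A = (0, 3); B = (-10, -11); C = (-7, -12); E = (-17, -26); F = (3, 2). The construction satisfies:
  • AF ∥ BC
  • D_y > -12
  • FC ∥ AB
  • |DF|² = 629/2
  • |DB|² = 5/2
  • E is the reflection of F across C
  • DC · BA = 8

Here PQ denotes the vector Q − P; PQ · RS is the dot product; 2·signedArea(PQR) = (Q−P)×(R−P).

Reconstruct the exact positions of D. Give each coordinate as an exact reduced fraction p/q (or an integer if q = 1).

D = (-17/2, -23/2)

1. D_x = -17/2  [line -10·x + -14·y + -246 = 0 ∩ |DF|² = 629/2]
2. D_y = -23/2  [line -10·x + -14·y + -246 = 0 ∩ |DF|² = 629/2]
   → D = (-17/2, -23/2)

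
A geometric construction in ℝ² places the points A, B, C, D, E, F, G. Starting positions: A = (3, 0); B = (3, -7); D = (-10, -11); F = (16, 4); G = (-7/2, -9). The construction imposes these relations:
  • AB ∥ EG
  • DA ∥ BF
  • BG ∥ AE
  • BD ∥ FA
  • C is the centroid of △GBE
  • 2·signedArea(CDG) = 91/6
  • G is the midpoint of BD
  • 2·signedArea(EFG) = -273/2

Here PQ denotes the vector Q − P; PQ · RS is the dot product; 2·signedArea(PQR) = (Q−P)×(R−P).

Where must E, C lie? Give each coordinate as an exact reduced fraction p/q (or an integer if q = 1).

1. E_x = -7/2  [AB ∥ EG ∩ BG ∥ AE]
2. E_y = -2  [AB ∥ EG ∩ BG ∥ AE]
   → E = (-7/2, -2)
3. C_x = -4/3  [C is the centroid of △GBE]
4. C_y = -6  [C is the centroid of △GBE]
   → C = (-4/3, -6)

C = (-4/3, -6)
E = (-7/2, -2)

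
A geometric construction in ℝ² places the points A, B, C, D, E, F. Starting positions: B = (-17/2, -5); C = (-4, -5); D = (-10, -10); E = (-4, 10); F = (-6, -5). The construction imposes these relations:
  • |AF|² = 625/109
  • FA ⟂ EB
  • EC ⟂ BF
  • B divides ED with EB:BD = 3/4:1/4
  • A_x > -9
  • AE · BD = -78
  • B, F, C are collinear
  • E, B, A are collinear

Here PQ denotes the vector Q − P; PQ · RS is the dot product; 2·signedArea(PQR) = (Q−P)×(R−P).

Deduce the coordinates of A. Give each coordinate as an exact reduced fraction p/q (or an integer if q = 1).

1. A_x = -904/109  [E, B, A are collinear ∩ FA ⟂ EB]
2. A_y = -470/109  [E, B, A are collinear ∩ FA ⟂ EB]
   → A = (-904/109, -470/109)

A = (-904/109, -470/109)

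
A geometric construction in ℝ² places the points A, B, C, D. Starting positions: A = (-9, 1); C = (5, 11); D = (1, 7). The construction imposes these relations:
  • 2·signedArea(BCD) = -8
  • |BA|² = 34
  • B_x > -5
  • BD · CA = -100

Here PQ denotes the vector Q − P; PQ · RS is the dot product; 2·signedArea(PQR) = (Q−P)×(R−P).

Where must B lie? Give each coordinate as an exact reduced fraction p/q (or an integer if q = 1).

1. B_x = -4  [2·signedArea(BCD) = -8 ∩ BD · CA = -100]
2. B_y = 4  [2·signedArea(BCD) = -8 ∩ BD · CA = -100]
   → B = (-4, 4)

B = (-4, 4)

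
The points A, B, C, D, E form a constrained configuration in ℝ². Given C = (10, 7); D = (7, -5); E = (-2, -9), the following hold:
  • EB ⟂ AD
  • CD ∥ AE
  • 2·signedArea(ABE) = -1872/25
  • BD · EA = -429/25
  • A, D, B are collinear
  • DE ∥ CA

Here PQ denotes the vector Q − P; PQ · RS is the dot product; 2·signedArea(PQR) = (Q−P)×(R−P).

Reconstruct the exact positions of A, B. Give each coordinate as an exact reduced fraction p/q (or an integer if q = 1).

A = (1, 3)
B = (142/25, -81/25)

1. A_x = 1  [CD ∥ AE ∩ DE ∥ CA]
2. A_y = 3  [CD ∥ AE ∩ DE ∥ CA]
   → A = (1, 3)
3. B_x = 142/25  [A, D, B are collinear ∩ EB ⟂ AD]
4. B_y = -81/25  [A, D, B are collinear ∩ EB ⟂ AD]
   → B = (142/25, -81/25)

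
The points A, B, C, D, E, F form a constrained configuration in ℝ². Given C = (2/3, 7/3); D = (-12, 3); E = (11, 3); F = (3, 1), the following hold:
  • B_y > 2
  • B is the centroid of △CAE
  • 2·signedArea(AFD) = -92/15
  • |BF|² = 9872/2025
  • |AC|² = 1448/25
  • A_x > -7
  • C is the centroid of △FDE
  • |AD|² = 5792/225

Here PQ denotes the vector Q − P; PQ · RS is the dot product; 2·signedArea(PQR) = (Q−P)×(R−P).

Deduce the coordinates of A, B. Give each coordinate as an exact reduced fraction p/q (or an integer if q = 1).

1. A_x = -104/15  [line -2·x + -15·y + 407/15 = 0 ∩ |AD|² = 5792/225]
2. A_y = 41/15  [line -2·x + -15·y + 407/15 = 0 ∩ |AD|² = 5792/225]
   → A = (-104/15, 41/15)
3. B_x = 71/45  [B is the centroid of △CAE]
4. B_y = 121/45  [B is the centroid of △CAE]
   → B = (71/45, 121/45)

A = (-104/15, 41/15)
B = (71/45, 121/45)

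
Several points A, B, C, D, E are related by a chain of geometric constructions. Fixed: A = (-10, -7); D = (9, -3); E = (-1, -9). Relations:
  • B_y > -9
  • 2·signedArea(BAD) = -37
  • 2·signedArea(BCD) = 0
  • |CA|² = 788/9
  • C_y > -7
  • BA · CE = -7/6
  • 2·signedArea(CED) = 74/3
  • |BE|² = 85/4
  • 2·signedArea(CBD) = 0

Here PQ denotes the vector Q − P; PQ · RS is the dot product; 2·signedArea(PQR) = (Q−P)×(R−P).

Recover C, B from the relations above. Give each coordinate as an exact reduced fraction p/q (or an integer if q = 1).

1. C_x = -2/3  [line -6·x + 10·y + 178/3 = 0 ∩ |CA|² = 788/9]
2. C_y = -19/3  [line -6·x + 10·y + 178/3 = 0 ∩ |CA|² = 788/9]
   → C = (-2/3, -19/3)
3. B_x = -11/2  [2·signedArea(CBD) = 0 ∩ 2·signedArea(BAD) = -37]
4. B_y = -8  [2·signedArea(CBD) = 0 ∩ 2·signedArea(BAD) = -37]
   → B = (-11/2, -8)

B = (-11/2, -8)
C = (-2/3, -19/3)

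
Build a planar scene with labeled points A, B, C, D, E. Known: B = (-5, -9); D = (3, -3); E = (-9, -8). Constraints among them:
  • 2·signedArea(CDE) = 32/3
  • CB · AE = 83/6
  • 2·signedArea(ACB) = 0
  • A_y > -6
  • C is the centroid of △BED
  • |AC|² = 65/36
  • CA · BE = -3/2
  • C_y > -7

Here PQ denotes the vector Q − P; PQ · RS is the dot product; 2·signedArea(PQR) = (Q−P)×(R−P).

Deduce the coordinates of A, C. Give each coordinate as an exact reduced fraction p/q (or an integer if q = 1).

A = (-3, -11/2)
C = (-11/3, -20/3)

1. C_x = -11/3  [C is the centroid of △BED]
2. C_y = -20/3  [C is the centroid of △BED]
   → C = (-11/3, -20/3)
3. A_x = -3  [2·signedArea(ACB) = 0 ∩ CA · BE = -3/2]
4. A_y = -11/2  [2·signedArea(ACB) = 0 ∩ CA · BE = -3/2]
   → A = (-3, -11/2)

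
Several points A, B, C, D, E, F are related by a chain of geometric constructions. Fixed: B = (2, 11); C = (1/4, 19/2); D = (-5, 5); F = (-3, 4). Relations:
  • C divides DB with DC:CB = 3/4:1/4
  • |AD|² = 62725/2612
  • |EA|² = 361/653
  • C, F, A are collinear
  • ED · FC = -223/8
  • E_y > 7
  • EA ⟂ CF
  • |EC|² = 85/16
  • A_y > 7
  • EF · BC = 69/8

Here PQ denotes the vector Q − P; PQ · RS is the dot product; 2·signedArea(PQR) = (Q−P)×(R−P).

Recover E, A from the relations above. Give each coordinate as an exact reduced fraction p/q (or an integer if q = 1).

1. E_x = -3/2  [ED · FC = -223/8 ∩ EF · BC = 69/8]
2. E_y = 8  [ED · FC = -223/8 ∩ EF · BC = 69/8]
   → E = (-3/2, 8)
3. A_x = -1123/1306  [C, F, A are collinear ∩ EA ⟂ CF]
4. A_y = 4977/653  [C, F, A are collinear ∩ EA ⟂ CF]
   → A = (-1123/1306, 4977/653)

A = (-1123/1306, 4977/653)
E = (-3/2, 8)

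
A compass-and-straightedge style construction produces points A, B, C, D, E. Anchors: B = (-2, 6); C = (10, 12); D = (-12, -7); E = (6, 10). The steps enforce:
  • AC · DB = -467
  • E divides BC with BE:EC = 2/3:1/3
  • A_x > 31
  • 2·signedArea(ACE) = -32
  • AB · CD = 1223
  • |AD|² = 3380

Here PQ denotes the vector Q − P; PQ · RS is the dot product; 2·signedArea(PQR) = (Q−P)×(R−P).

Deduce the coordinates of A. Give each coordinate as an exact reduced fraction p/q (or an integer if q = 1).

1. A_x = 32  [AC · DB = -467 ∩ 2·signedArea(ACE) = -32]
2. A_y = 31  [AC · DB = -467 ∩ 2·signedArea(ACE) = -32]
   → A = (32, 31)

A = (32, 31)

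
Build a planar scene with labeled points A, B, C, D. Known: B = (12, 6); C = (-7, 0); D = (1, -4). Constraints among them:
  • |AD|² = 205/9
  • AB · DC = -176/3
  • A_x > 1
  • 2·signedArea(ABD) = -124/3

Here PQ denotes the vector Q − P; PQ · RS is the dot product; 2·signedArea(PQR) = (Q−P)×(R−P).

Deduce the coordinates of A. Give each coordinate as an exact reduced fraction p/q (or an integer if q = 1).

1. A_x = 2  [AB · DC = -176/3 ∩ 2·signedArea(ABD) = -124/3]
2. A_y = 2/3  [AB · DC = -176/3 ∩ 2·signedArea(ABD) = -124/3]
   → A = (2, 2/3)

A = (2, 2/3)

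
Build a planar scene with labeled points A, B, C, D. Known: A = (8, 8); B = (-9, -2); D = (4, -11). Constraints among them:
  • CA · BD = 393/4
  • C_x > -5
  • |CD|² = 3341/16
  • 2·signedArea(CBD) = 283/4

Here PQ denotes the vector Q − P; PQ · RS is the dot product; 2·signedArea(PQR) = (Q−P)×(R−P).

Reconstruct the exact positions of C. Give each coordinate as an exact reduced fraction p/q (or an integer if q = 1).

1. C_x = -19/4  [2·signedArea(CBD) = 283/4 ∩ CA · BD = 393/4]
2. C_y = 1/2  [2·signedArea(CBD) = 283/4 ∩ CA · BD = 393/4]
   → C = (-19/4, 1/2)

C = (-19/4, 1/2)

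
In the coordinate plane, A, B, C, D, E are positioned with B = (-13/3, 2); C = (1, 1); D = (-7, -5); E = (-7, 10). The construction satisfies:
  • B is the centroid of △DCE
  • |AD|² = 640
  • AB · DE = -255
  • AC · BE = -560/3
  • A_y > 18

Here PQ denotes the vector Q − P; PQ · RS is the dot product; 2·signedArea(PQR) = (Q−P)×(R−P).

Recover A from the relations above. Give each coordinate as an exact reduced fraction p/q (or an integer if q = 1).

A = (-15, 19)

1. A_x = -15  [AB · DE = -255 ∩ AC · BE = -560/3]
2. A_y = 19  [AB · DE = -255 ∩ AC · BE = -560/3]
   → A = (-15, 19)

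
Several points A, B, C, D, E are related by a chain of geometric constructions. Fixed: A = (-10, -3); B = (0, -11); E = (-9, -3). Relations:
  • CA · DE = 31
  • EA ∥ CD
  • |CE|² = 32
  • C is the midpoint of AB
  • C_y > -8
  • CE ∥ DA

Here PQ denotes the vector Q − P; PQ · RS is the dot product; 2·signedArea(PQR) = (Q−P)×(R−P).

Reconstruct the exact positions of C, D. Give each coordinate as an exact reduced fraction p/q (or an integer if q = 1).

C = (-5, -7)
D = (-6, -7)

1. C_x = -5  [C is the midpoint of AB]
2. C_y = -7  [C is the midpoint of AB]
   → C = (-5, -7)
3. D_x = -6  [CE ∥ DA ∩ EA ∥ CD]
4. D_y = -7  [CE ∥ DA ∩ EA ∥ CD]
   → D = (-6, -7)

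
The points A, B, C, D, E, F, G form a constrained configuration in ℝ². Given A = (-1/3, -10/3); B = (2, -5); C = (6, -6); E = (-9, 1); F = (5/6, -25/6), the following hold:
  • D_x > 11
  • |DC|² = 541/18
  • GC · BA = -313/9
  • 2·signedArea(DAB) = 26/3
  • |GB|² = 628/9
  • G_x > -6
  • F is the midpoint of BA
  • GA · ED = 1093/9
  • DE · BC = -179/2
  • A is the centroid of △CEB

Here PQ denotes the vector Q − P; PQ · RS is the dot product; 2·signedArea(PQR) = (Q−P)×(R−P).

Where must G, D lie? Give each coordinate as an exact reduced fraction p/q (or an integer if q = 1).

D = (67/6, -47/6)
G = (-16/3, -1)

1. D_x = 67/6  [2·signedArea(DAB) = 26/3 ∩ DE · BC = -179/2]
2. D_y = -47/6  [2·signedArea(DAB) = 26/3 ∩ DE · BC = -179/2]
   → D = (67/6, -47/6)
3. G_x = -16/3  [GA · ED = 1093/9 ∩ GC · BA = -313/9]
4. G_y = -1  [GA · ED = 1093/9 ∩ GC · BA = -313/9]
   → G = (-16/3, -1)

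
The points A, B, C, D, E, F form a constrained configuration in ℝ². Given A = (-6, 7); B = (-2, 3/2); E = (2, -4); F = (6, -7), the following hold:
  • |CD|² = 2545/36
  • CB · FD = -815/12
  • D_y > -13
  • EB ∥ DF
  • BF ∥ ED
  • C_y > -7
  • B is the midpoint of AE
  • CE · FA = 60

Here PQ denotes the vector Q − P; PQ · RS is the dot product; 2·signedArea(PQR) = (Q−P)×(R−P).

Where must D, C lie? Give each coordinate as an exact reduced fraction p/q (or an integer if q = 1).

C = (14/3, -6)
D = (10, -25/2)

1. D_x = 10  [EB ∥ DF ∩ BF ∥ ED]
2. D_y = -25/2  [EB ∥ DF ∩ BF ∥ ED]
   → D = (10, -25/2)
3. C_x = 14/3  [CB · FD = -815/12 ∩ CE · FA = 60]
4. C_y = -6  [CB · FD = -815/12 ∩ CE · FA = 60]
   → C = (14/3, -6)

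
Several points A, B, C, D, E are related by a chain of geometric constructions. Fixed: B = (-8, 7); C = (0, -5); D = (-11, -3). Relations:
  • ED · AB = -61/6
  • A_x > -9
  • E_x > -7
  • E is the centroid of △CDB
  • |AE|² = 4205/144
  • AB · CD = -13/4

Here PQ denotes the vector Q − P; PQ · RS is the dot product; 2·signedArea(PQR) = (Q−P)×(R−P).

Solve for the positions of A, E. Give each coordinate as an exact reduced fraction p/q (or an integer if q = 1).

1. E_x = -19/3  [E is the centroid of △CDB]
2. E_y = -1/3  [E is the centroid of △CDB]
   → E = (-19/3, -1/3)
3. A_x = -35/4  [AB · CD = -13/4 ∩ ED · AB = -61/6]
4. A_y = 9/2  [AB · CD = -13/4 ∩ ED · AB = -61/6]
   → A = (-35/4, 9/2)

A = (-35/4, 9/2)
E = (-19/3, -1/3)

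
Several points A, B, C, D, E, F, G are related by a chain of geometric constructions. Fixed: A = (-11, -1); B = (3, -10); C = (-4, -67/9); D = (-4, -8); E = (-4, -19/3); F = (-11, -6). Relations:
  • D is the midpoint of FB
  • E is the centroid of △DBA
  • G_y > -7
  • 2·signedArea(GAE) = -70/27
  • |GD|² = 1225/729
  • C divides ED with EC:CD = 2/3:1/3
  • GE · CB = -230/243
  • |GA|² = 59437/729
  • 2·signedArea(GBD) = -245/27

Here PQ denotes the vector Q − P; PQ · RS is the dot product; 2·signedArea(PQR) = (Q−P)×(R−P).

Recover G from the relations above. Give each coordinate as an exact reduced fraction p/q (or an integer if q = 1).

G = (-4, -181/27)

1. G_x = -4  [2·signedArea(GAE) = -70/27 ∩ 2·signedArea(GBD) = -245/27]
2. G_y = -181/27  [2·signedArea(GAE) = -70/27 ∩ 2·signedArea(GBD) = -245/27]
   → G = (-4, -181/27)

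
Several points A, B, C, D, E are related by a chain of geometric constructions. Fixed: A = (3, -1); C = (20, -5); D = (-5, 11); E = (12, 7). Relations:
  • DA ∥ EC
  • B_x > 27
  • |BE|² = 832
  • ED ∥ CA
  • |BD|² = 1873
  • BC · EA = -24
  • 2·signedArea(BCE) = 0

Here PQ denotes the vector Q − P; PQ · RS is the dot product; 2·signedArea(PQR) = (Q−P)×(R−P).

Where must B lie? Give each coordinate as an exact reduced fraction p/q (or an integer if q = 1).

B = (28, -17)

1. B_x = 28  [2·signedArea(BCE) = 0 ∩ BC · EA = -24]
2. B_y = -17  [2·signedArea(BCE) = 0 ∩ BC · EA = -24]
   → B = (28, -17)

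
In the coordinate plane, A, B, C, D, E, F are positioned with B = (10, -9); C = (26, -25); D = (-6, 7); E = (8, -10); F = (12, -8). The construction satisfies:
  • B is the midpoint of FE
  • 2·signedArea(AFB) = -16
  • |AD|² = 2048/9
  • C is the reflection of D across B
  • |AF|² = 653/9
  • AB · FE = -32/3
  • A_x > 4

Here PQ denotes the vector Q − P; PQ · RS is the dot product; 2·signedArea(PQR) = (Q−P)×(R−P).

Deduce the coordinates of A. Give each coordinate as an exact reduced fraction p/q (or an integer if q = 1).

1. A_x = 14/3  [AB · FE = -32/3 ∩ 2·signedArea(AFB) = -16]
2. A_y = -11/3  [AB · FE = -32/3 ∩ 2·signedArea(AFB) = -16]
   → A = (14/3, -11/3)

A = (14/3, -11/3)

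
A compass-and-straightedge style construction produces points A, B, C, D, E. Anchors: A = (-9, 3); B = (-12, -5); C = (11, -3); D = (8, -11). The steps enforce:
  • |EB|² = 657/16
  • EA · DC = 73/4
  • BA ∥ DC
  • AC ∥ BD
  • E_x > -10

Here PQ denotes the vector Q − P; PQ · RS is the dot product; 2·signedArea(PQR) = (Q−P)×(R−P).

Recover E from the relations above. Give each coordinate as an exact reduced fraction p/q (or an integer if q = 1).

1. E_x = -39/4  [line -3·x + -8·y + -85/4 = 0 ∩ |EB|² = 657/16]
2. E_y = 1  [line -3·x + -8·y + -85/4 = 0 ∩ |EB|² = 657/16]
   → E = (-39/4, 1)

E = (-39/4, 1)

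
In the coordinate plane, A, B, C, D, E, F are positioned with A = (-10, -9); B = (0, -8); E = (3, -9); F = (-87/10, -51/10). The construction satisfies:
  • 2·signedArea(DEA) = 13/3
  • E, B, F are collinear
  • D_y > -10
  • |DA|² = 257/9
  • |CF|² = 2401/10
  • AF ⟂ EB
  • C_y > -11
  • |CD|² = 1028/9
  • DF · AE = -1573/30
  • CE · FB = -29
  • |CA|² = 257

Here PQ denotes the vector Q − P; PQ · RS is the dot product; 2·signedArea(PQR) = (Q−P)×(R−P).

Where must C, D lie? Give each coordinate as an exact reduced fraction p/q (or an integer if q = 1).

1. C_x = 6  [line -87/10·x + 29/10·y + 406/5 = 0 ∩ |CF|² = 2401/10]
2. C_y = -10  [line -87/10·x + 29/10·y + 406/5 = 0 ∩ |CF|² = 2401/10]
   → C = (6, -10)
3. D_x = -14/3  [DF · AE = -1573/30 ∩ 2·signedArea(DEA) = 13/3]
4. D_y = -28/3  [DF · AE = -1573/30 ∩ 2·signedArea(DEA) = 13/3]
   → D = (-14/3, -28/3)

C = (6, -10)
D = (-14/3, -28/3)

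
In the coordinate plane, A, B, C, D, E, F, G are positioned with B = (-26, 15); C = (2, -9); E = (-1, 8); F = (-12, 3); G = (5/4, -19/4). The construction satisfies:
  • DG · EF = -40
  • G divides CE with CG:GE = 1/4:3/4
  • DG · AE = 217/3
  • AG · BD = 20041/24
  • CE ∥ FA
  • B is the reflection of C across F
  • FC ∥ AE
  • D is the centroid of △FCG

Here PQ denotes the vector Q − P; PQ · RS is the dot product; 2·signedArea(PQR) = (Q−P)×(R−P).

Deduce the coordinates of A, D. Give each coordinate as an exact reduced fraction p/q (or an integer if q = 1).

1. A_x = -15  [FC ∥ AE ∩ CE ∥ FA]
2. A_y = 20  [FC ∥ AE ∩ CE ∥ FA]
   → A = (-15, 20)
3. D_x = -35/12  [D is the centroid of △FCG]
4. D_y = -43/12  [D is the centroid of △FCG]
   → D = (-35/12, -43/12)

A = (-15, 20)
D = (-35/12, -43/12)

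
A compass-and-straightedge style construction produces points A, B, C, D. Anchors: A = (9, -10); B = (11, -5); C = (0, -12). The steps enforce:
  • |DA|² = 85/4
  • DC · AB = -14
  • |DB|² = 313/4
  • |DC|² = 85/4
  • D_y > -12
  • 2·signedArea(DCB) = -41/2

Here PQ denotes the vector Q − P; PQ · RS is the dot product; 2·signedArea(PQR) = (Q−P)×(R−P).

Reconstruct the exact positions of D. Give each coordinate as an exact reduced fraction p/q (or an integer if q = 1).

1. D_x = 9/2  [2·signedArea(DCB) = -41/2 ∩ DC · AB = -14]
2. D_y = -11  [2·signedArea(DCB) = -41/2 ∩ DC · AB = -14]
   → D = (9/2, -11)

D = (9/2, -11)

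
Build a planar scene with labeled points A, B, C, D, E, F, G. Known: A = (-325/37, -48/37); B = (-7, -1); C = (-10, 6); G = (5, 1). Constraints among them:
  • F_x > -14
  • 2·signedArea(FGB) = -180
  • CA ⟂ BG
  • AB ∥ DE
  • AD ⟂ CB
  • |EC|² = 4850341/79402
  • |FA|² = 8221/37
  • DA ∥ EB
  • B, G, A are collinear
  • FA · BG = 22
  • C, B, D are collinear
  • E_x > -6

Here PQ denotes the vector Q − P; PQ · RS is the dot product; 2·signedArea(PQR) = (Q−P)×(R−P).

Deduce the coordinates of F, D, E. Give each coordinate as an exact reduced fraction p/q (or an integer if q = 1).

1. F_x = -13  [FA · BG = 22 ∩ 2·signedArea(FGB) = -180]
2. F_y = 13  [FA · BG = 22 ∩ 2·signedArea(FGB) = -180]
   → F = (-13, 13)
3. D_x = -15385/2146  [C, B, D are collinear ∩ AD ⟂ CB]
4. D_y = -1299/2146  [C, B, D are collinear ∩ AD ⟂ CB]
   → D = (-15385/2146, -1299/2146)
5. E_x = -11557/2146  [DA ∥ EB ∩ AB ∥ DE]
6. E_y = -661/2146  [DA ∥ EB ∩ AB ∥ DE]
   → E = (-11557/2146, -661/2146)

D = (-15385/2146, -1299/2146)
E = (-11557/2146, -661/2146)
F = (-13, 13)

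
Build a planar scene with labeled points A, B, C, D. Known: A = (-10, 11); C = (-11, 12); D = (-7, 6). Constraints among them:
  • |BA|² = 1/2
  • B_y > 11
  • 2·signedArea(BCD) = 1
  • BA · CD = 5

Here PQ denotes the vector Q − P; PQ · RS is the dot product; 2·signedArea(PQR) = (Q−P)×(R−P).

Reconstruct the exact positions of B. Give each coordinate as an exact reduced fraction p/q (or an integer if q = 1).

B = (-21/2, 23/2)

1. B_x = -21/2  [2·signedArea(BCD) = 1 ∩ BA · CD = 5]
2. B_y = 23/2  [2·signedArea(BCD) = 1 ∩ BA · CD = 5]
   → B = (-21/2, 23/2)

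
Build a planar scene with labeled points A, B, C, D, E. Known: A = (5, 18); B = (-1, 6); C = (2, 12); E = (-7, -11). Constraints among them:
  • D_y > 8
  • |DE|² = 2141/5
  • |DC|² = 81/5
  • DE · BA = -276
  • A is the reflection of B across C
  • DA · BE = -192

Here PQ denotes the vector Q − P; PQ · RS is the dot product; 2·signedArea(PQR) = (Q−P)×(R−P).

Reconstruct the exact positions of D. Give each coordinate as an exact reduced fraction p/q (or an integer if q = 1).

1. D_x = 1/5  [DE · BA = -276 ∩ DA · BE = -192]
2. D_y = 42/5  [DE · BA = -276 ∩ DA · BE = -192]
   → D = (1/5, 42/5)

D = (1/5, 42/5)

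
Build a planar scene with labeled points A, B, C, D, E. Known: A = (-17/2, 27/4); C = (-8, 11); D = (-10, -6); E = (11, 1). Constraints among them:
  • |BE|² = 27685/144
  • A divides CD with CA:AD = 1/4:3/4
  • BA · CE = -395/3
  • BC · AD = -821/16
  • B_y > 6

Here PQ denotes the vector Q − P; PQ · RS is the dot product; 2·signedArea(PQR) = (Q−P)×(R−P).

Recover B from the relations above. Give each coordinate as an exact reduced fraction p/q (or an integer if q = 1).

B = (-11/6, 25/4)

1. B_x = -11/6  [BA · CE = -395/3 ∩ BC · AD = -821/16]
2. B_y = 25/4  [BA · CE = -395/3 ∩ BC · AD = -821/16]
   → B = (-11/6, 25/4)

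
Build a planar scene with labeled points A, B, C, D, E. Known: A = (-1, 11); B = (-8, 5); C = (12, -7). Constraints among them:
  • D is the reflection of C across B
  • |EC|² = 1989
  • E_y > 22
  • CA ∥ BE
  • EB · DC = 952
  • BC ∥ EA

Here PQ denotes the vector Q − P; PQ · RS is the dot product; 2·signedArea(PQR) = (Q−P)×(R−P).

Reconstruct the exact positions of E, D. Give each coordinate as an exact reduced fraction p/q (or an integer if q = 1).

1. E_x = -21  [BC ∥ EA ∩ CA ∥ BE]
2. E_y = 23  [BC ∥ EA ∩ CA ∥ BE]
   → E = (-21, 23)
3. D_x = -28  [D is the reflection of C across B]
4. D_y = 17  [D is the reflection of C across B]
   → D = (-28, 17)

D = (-28, 17)
E = (-21, 23)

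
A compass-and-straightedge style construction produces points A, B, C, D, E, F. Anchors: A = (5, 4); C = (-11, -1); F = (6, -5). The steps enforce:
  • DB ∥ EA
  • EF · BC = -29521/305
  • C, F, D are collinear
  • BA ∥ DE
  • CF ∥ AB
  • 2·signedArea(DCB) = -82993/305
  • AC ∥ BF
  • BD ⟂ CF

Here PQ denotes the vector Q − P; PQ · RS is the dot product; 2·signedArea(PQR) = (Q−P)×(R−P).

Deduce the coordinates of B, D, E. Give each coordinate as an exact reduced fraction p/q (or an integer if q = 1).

1. B_x = 22  [AC ∥ BF ∩ CF ∥ AB]
2. B_y = 0  [AC ∥ BF ∩ CF ∥ AB]
   → B = (22, 0)
3. D_x = 6114/305  [C, F, D are collinear ∩ BD ⟂ CF]
4. D_y = -2533/305  [C, F, D are collinear ∩ BD ⟂ CF]
   → D = (6114/305, -2533/305)
5. E_x = 929/305  [DB ∥ EA ∩ BA ∥ DE]
6. E_y = -1313/305  [DB ∥ EA ∩ BA ∥ DE]
   → E = (929/305, -1313/305)

B = (22, 0)
D = (6114/305, -2533/305)
E = (929/305, -1313/305)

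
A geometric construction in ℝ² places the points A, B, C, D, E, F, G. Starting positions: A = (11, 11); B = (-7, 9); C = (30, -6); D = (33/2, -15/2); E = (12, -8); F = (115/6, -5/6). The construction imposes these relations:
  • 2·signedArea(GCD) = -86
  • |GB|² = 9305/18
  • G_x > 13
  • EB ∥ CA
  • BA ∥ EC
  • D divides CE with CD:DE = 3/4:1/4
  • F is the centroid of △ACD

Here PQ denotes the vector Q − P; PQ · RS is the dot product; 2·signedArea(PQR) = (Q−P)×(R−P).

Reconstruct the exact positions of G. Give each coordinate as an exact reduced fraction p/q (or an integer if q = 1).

1. G_x = 79/6  [line 3/2·x + -27/2·y + -40 = 0 ∩ |GB|² = 9305/18]
2. G_y = -3/2  [line 3/2·x + -27/2·y + -40 = 0 ∩ |GB|² = 9305/18]
   → G = (79/6, -3/2)

G = (79/6, -3/2)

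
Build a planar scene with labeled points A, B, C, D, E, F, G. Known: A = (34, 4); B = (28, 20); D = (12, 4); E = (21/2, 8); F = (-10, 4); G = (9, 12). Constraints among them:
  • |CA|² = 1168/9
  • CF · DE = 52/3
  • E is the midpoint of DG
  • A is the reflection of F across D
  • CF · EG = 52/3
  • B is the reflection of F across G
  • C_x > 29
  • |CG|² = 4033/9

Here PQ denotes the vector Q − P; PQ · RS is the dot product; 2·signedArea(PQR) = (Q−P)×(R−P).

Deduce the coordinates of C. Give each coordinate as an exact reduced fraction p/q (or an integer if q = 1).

1. C_x = 30  [line 3/2·x + -4·y + 41/3 = 0 ∩ |CG|² = 4033/9]
2. C_y = 44/3  [line 3/2·x + -4·y + 41/3 = 0 ∩ |CG|² = 4033/9]
   → C = (30, 44/3)

C = (30, 44/3)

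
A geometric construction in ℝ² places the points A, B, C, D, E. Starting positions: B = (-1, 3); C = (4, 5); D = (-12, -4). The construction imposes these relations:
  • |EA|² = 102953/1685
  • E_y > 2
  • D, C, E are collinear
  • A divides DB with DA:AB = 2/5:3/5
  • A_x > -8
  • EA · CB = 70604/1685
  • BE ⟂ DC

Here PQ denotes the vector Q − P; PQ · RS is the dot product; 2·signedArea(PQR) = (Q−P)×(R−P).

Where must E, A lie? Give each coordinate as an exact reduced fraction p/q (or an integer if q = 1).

1. E_x = -220/337  [D, C, E are collinear ∩ BE ⟂ DC]
2. E_y = 803/337  [D, C, E are collinear ∩ BE ⟂ DC]
   → E = (-220/337, 803/337)
3. A_x = -38/5  [A divides DB with DA:AB = 2/5:3/5]
4. A_y = -6/5  [A divides DB with DA:AB = 2/5:3/5]
   → A = (-38/5, -6/5)

A = (-38/5, -6/5)
E = (-220/337, 803/337)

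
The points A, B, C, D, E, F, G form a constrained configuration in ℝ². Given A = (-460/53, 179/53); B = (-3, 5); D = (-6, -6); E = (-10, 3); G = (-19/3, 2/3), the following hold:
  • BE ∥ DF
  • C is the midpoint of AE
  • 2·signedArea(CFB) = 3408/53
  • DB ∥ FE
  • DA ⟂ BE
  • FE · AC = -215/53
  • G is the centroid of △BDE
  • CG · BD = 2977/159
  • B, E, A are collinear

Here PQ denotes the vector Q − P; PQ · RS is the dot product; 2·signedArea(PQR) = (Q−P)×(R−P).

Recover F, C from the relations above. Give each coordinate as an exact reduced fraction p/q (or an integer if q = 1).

1. F_x = -13  [DB ∥ FE ∩ BE ∥ DF]
2. F_y = -8  [DB ∥ FE ∩ BE ∥ DF]
   → F = (-13, -8)
3. C_x = -495/53  [C is the midpoint of AE]
4. C_y = 169/53  [C is the midpoint of AE]
   → C = (-495/53, 169/53)

C = (-495/53, 169/53)
F = (-13, -8)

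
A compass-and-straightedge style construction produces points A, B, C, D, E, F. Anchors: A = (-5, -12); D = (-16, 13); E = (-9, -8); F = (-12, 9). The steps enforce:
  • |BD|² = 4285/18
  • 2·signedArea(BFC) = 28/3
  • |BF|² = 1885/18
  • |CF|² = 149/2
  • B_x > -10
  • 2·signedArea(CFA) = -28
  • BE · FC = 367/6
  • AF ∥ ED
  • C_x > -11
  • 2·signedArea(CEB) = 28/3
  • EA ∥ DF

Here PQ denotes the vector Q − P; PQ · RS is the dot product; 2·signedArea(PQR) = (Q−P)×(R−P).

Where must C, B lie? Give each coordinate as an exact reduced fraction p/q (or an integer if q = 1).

B = (-55/6, -5/6)
C = (-21/2, 1/2)

1. C_x = -21/2  [line 21·x + 7·y + 217 = 0 ∩ |CF|² = 149/2]
2. C_y = 1/2  [line 21·x + 7·y + 217 = 0 ∩ |CF|² = 149/2]
   → C = (-21/2, 1/2)
3. B_x = -55/6  [BE · FC = 367/6 ∩ 2·signedArea(CEB) = 28/3]
4. B_y = -5/6  [BE · FC = 367/6 ∩ 2·signedArea(CEB) = 28/3]
   → B = (-55/6, -5/6)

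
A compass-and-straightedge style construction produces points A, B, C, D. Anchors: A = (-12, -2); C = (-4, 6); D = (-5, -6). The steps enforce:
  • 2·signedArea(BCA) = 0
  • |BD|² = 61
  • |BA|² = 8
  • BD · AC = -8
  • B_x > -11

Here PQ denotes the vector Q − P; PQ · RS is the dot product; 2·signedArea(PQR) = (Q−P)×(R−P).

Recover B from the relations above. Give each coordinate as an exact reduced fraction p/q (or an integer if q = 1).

1. B_x = -10  [2·signedArea(BCA) = 0 ∩ BD · AC = -8]
2. B_y = 0  [2·signedArea(BCA) = 0 ∩ BD · AC = -8]
   → B = (-10, 0)

B = (-10, 0)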